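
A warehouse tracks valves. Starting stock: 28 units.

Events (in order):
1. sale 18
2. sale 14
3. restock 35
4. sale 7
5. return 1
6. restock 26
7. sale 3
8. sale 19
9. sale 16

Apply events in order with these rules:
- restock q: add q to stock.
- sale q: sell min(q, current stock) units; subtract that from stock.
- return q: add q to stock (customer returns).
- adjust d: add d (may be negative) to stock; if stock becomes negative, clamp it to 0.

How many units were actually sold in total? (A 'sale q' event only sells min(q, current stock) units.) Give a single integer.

Answer: 73

Derivation:
Processing events:
Start: stock = 28
  Event 1 (sale 18): sell min(18,28)=18. stock: 28 - 18 = 10. total_sold = 18
  Event 2 (sale 14): sell min(14,10)=10. stock: 10 - 10 = 0. total_sold = 28
  Event 3 (restock 35): 0 + 35 = 35
  Event 4 (sale 7): sell min(7,35)=7. stock: 35 - 7 = 28. total_sold = 35
  Event 5 (return 1): 28 + 1 = 29
  Event 6 (restock 26): 29 + 26 = 55
  Event 7 (sale 3): sell min(3,55)=3. stock: 55 - 3 = 52. total_sold = 38
  Event 8 (sale 19): sell min(19,52)=19. stock: 52 - 19 = 33. total_sold = 57
  Event 9 (sale 16): sell min(16,33)=16. stock: 33 - 16 = 17. total_sold = 73
Final: stock = 17, total_sold = 73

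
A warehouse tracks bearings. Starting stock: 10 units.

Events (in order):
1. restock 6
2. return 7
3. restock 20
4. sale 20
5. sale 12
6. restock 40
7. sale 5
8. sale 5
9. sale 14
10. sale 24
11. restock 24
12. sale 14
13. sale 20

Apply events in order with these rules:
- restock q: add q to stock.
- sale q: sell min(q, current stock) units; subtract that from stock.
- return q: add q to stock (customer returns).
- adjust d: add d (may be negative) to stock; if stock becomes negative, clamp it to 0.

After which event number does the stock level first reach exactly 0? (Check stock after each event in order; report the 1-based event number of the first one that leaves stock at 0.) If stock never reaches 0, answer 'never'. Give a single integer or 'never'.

Processing events:
Start: stock = 10
  Event 1 (restock 6): 10 + 6 = 16
  Event 2 (return 7): 16 + 7 = 23
  Event 3 (restock 20): 23 + 20 = 43
  Event 4 (sale 20): sell min(20,43)=20. stock: 43 - 20 = 23. total_sold = 20
  Event 5 (sale 12): sell min(12,23)=12. stock: 23 - 12 = 11. total_sold = 32
  Event 6 (restock 40): 11 + 40 = 51
  Event 7 (sale 5): sell min(5,51)=5. stock: 51 - 5 = 46. total_sold = 37
  Event 8 (sale 5): sell min(5,46)=5. stock: 46 - 5 = 41. total_sold = 42
  Event 9 (sale 14): sell min(14,41)=14. stock: 41 - 14 = 27. total_sold = 56
  Event 10 (sale 24): sell min(24,27)=24. stock: 27 - 24 = 3. total_sold = 80
  Event 11 (restock 24): 3 + 24 = 27
  Event 12 (sale 14): sell min(14,27)=14. stock: 27 - 14 = 13. total_sold = 94
  Event 13 (sale 20): sell min(20,13)=13. stock: 13 - 13 = 0. total_sold = 107
Final: stock = 0, total_sold = 107

First zero at event 13.

Answer: 13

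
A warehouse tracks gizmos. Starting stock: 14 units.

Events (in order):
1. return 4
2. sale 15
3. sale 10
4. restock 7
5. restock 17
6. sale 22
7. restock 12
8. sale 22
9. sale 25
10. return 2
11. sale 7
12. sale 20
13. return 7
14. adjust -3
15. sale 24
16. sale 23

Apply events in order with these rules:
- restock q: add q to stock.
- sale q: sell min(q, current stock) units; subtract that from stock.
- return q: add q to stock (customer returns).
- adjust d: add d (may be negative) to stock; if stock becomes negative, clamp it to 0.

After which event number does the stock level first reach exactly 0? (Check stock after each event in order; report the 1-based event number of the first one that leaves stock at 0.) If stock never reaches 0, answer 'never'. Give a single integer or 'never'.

Processing events:
Start: stock = 14
  Event 1 (return 4): 14 + 4 = 18
  Event 2 (sale 15): sell min(15,18)=15. stock: 18 - 15 = 3. total_sold = 15
  Event 3 (sale 10): sell min(10,3)=3. stock: 3 - 3 = 0. total_sold = 18
  Event 4 (restock 7): 0 + 7 = 7
  Event 5 (restock 17): 7 + 17 = 24
  Event 6 (sale 22): sell min(22,24)=22. stock: 24 - 22 = 2. total_sold = 40
  Event 7 (restock 12): 2 + 12 = 14
  Event 8 (sale 22): sell min(22,14)=14. stock: 14 - 14 = 0. total_sold = 54
  Event 9 (sale 25): sell min(25,0)=0. stock: 0 - 0 = 0. total_sold = 54
  Event 10 (return 2): 0 + 2 = 2
  Event 11 (sale 7): sell min(7,2)=2. stock: 2 - 2 = 0. total_sold = 56
  Event 12 (sale 20): sell min(20,0)=0. stock: 0 - 0 = 0. total_sold = 56
  Event 13 (return 7): 0 + 7 = 7
  Event 14 (adjust -3): 7 + -3 = 4
  Event 15 (sale 24): sell min(24,4)=4. stock: 4 - 4 = 0. total_sold = 60
  Event 16 (sale 23): sell min(23,0)=0. stock: 0 - 0 = 0. total_sold = 60
Final: stock = 0, total_sold = 60

First zero at event 3.

Answer: 3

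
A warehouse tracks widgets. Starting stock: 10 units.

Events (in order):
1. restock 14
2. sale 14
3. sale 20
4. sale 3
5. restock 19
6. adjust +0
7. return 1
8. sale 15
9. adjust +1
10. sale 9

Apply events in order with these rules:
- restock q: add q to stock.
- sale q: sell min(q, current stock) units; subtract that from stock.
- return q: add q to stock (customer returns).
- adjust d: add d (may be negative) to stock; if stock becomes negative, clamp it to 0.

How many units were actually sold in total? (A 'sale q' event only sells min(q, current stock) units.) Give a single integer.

Answer: 45

Derivation:
Processing events:
Start: stock = 10
  Event 1 (restock 14): 10 + 14 = 24
  Event 2 (sale 14): sell min(14,24)=14. stock: 24 - 14 = 10. total_sold = 14
  Event 3 (sale 20): sell min(20,10)=10. stock: 10 - 10 = 0. total_sold = 24
  Event 4 (sale 3): sell min(3,0)=0. stock: 0 - 0 = 0. total_sold = 24
  Event 5 (restock 19): 0 + 19 = 19
  Event 6 (adjust +0): 19 + 0 = 19
  Event 7 (return 1): 19 + 1 = 20
  Event 8 (sale 15): sell min(15,20)=15. stock: 20 - 15 = 5. total_sold = 39
  Event 9 (adjust +1): 5 + 1 = 6
  Event 10 (sale 9): sell min(9,6)=6. stock: 6 - 6 = 0. total_sold = 45
Final: stock = 0, total_sold = 45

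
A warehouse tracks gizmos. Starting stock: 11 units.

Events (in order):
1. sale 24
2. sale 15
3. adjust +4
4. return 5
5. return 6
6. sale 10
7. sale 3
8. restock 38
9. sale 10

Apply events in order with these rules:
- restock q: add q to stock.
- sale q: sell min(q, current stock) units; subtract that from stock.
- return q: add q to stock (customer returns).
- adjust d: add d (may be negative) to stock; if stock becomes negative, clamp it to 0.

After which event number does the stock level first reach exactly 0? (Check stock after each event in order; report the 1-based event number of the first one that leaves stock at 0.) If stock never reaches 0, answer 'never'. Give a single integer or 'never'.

Processing events:
Start: stock = 11
  Event 1 (sale 24): sell min(24,11)=11. stock: 11 - 11 = 0. total_sold = 11
  Event 2 (sale 15): sell min(15,0)=0. stock: 0 - 0 = 0. total_sold = 11
  Event 3 (adjust +4): 0 + 4 = 4
  Event 4 (return 5): 4 + 5 = 9
  Event 5 (return 6): 9 + 6 = 15
  Event 6 (sale 10): sell min(10,15)=10. stock: 15 - 10 = 5. total_sold = 21
  Event 7 (sale 3): sell min(3,5)=3. stock: 5 - 3 = 2. total_sold = 24
  Event 8 (restock 38): 2 + 38 = 40
  Event 9 (sale 10): sell min(10,40)=10. stock: 40 - 10 = 30. total_sold = 34
Final: stock = 30, total_sold = 34

First zero at event 1.

Answer: 1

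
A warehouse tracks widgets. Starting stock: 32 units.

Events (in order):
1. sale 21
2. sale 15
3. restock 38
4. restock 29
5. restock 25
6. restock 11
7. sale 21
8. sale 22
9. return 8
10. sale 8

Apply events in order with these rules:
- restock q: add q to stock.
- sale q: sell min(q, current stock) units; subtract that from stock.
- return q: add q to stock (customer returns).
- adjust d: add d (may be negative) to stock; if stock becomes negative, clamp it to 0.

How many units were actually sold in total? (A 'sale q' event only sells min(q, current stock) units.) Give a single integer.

Processing events:
Start: stock = 32
  Event 1 (sale 21): sell min(21,32)=21. stock: 32 - 21 = 11. total_sold = 21
  Event 2 (sale 15): sell min(15,11)=11. stock: 11 - 11 = 0. total_sold = 32
  Event 3 (restock 38): 0 + 38 = 38
  Event 4 (restock 29): 38 + 29 = 67
  Event 5 (restock 25): 67 + 25 = 92
  Event 6 (restock 11): 92 + 11 = 103
  Event 7 (sale 21): sell min(21,103)=21. stock: 103 - 21 = 82. total_sold = 53
  Event 8 (sale 22): sell min(22,82)=22. stock: 82 - 22 = 60. total_sold = 75
  Event 9 (return 8): 60 + 8 = 68
  Event 10 (sale 8): sell min(8,68)=8. stock: 68 - 8 = 60. total_sold = 83
Final: stock = 60, total_sold = 83

Answer: 83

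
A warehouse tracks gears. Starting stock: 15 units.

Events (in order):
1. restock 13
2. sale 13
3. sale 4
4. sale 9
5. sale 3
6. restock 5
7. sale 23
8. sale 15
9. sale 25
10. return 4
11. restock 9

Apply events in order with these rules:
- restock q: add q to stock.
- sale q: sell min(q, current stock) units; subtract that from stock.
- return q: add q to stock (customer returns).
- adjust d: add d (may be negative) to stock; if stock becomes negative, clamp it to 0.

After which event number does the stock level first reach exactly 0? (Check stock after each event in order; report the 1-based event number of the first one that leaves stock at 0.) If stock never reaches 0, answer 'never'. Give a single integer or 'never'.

Processing events:
Start: stock = 15
  Event 1 (restock 13): 15 + 13 = 28
  Event 2 (sale 13): sell min(13,28)=13. stock: 28 - 13 = 15. total_sold = 13
  Event 3 (sale 4): sell min(4,15)=4. stock: 15 - 4 = 11. total_sold = 17
  Event 4 (sale 9): sell min(9,11)=9. stock: 11 - 9 = 2. total_sold = 26
  Event 5 (sale 3): sell min(3,2)=2. stock: 2 - 2 = 0. total_sold = 28
  Event 6 (restock 5): 0 + 5 = 5
  Event 7 (sale 23): sell min(23,5)=5. stock: 5 - 5 = 0. total_sold = 33
  Event 8 (sale 15): sell min(15,0)=0. stock: 0 - 0 = 0. total_sold = 33
  Event 9 (sale 25): sell min(25,0)=0. stock: 0 - 0 = 0. total_sold = 33
  Event 10 (return 4): 0 + 4 = 4
  Event 11 (restock 9): 4 + 9 = 13
Final: stock = 13, total_sold = 33

First zero at event 5.

Answer: 5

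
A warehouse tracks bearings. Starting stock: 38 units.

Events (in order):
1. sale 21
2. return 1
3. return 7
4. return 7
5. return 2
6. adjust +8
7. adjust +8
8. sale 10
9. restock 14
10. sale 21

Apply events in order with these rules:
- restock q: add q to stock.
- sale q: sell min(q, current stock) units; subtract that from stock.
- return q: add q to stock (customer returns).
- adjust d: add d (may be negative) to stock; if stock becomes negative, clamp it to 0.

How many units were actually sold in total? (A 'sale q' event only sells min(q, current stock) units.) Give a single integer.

Answer: 52

Derivation:
Processing events:
Start: stock = 38
  Event 1 (sale 21): sell min(21,38)=21. stock: 38 - 21 = 17. total_sold = 21
  Event 2 (return 1): 17 + 1 = 18
  Event 3 (return 7): 18 + 7 = 25
  Event 4 (return 7): 25 + 7 = 32
  Event 5 (return 2): 32 + 2 = 34
  Event 6 (adjust +8): 34 + 8 = 42
  Event 7 (adjust +8): 42 + 8 = 50
  Event 8 (sale 10): sell min(10,50)=10. stock: 50 - 10 = 40. total_sold = 31
  Event 9 (restock 14): 40 + 14 = 54
  Event 10 (sale 21): sell min(21,54)=21. stock: 54 - 21 = 33. total_sold = 52
Final: stock = 33, total_sold = 52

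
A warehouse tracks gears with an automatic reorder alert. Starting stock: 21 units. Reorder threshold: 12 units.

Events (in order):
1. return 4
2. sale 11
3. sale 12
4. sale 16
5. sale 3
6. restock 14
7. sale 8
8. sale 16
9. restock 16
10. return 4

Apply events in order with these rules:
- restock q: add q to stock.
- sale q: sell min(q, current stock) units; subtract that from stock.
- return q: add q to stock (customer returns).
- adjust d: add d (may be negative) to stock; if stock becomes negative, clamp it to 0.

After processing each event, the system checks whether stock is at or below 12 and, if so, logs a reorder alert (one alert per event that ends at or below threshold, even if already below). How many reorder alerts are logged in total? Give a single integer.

Processing events:
Start: stock = 21
  Event 1 (return 4): 21 + 4 = 25
  Event 2 (sale 11): sell min(11,25)=11. stock: 25 - 11 = 14. total_sold = 11
  Event 3 (sale 12): sell min(12,14)=12. stock: 14 - 12 = 2. total_sold = 23
  Event 4 (sale 16): sell min(16,2)=2. stock: 2 - 2 = 0. total_sold = 25
  Event 5 (sale 3): sell min(3,0)=0. stock: 0 - 0 = 0. total_sold = 25
  Event 6 (restock 14): 0 + 14 = 14
  Event 7 (sale 8): sell min(8,14)=8. stock: 14 - 8 = 6. total_sold = 33
  Event 8 (sale 16): sell min(16,6)=6. stock: 6 - 6 = 0. total_sold = 39
  Event 9 (restock 16): 0 + 16 = 16
  Event 10 (return 4): 16 + 4 = 20
Final: stock = 20, total_sold = 39

Checking against threshold 12:
  After event 1: stock=25 > 12
  After event 2: stock=14 > 12
  After event 3: stock=2 <= 12 -> ALERT
  After event 4: stock=0 <= 12 -> ALERT
  After event 5: stock=0 <= 12 -> ALERT
  After event 6: stock=14 > 12
  After event 7: stock=6 <= 12 -> ALERT
  After event 8: stock=0 <= 12 -> ALERT
  After event 9: stock=16 > 12
  After event 10: stock=20 > 12
Alert events: [3, 4, 5, 7, 8]. Count = 5

Answer: 5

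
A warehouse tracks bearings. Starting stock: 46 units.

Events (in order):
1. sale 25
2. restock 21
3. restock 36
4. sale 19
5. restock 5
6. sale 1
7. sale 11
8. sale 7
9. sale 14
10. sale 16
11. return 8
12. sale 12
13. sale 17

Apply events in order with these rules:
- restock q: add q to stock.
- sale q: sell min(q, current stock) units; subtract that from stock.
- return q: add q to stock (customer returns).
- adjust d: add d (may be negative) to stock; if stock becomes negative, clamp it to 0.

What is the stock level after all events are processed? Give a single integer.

Answer: 0

Derivation:
Processing events:
Start: stock = 46
  Event 1 (sale 25): sell min(25,46)=25. stock: 46 - 25 = 21. total_sold = 25
  Event 2 (restock 21): 21 + 21 = 42
  Event 3 (restock 36): 42 + 36 = 78
  Event 4 (sale 19): sell min(19,78)=19. stock: 78 - 19 = 59. total_sold = 44
  Event 5 (restock 5): 59 + 5 = 64
  Event 6 (sale 1): sell min(1,64)=1. stock: 64 - 1 = 63. total_sold = 45
  Event 7 (sale 11): sell min(11,63)=11. stock: 63 - 11 = 52. total_sold = 56
  Event 8 (sale 7): sell min(7,52)=7. stock: 52 - 7 = 45. total_sold = 63
  Event 9 (sale 14): sell min(14,45)=14. stock: 45 - 14 = 31. total_sold = 77
  Event 10 (sale 16): sell min(16,31)=16. stock: 31 - 16 = 15. total_sold = 93
  Event 11 (return 8): 15 + 8 = 23
  Event 12 (sale 12): sell min(12,23)=12. stock: 23 - 12 = 11. total_sold = 105
  Event 13 (sale 17): sell min(17,11)=11. stock: 11 - 11 = 0. total_sold = 116
Final: stock = 0, total_sold = 116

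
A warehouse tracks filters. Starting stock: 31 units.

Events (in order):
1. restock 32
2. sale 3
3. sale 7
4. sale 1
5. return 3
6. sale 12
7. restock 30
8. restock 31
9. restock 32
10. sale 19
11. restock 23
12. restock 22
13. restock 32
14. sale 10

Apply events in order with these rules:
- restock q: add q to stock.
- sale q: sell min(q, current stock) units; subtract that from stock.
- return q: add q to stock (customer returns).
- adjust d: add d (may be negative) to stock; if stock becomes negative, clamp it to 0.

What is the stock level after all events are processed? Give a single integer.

Answer: 184

Derivation:
Processing events:
Start: stock = 31
  Event 1 (restock 32): 31 + 32 = 63
  Event 2 (sale 3): sell min(3,63)=3. stock: 63 - 3 = 60. total_sold = 3
  Event 3 (sale 7): sell min(7,60)=7. stock: 60 - 7 = 53. total_sold = 10
  Event 4 (sale 1): sell min(1,53)=1. stock: 53 - 1 = 52. total_sold = 11
  Event 5 (return 3): 52 + 3 = 55
  Event 6 (sale 12): sell min(12,55)=12. stock: 55 - 12 = 43. total_sold = 23
  Event 7 (restock 30): 43 + 30 = 73
  Event 8 (restock 31): 73 + 31 = 104
  Event 9 (restock 32): 104 + 32 = 136
  Event 10 (sale 19): sell min(19,136)=19. stock: 136 - 19 = 117. total_sold = 42
  Event 11 (restock 23): 117 + 23 = 140
  Event 12 (restock 22): 140 + 22 = 162
  Event 13 (restock 32): 162 + 32 = 194
  Event 14 (sale 10): sell min(10,194)=10. stock: 194 - 10 = 184. total_sold = 52
Final: stock = 184, total_sold = 52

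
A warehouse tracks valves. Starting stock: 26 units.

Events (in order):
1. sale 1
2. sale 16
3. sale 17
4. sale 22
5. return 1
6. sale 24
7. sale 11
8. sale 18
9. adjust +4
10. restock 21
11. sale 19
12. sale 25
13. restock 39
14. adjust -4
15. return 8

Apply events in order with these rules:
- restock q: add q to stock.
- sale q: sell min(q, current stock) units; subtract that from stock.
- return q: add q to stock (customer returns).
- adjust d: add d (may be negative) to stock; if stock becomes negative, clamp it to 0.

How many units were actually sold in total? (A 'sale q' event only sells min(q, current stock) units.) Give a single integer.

Answer: 52

Derivation:
Processing events:
Start: stock = 26
  Event 1 (sale 1): sell min(1,26)=1. stock: 26 - 1 = 25. total_sold = 1
  Event 2 (sale 16): sell min(16,25)=16. stock: 25 - 16 = 9. total_sold = 17
  Event 3 (sale 17): sell min(17,9)=9. stock: 9 - 9 = 0. total_sold = 26
  Event 4 (sale 22): sell min(22,0)=0. stock: 0 - 0 = 0. total_sold = 26
  Event 5 (return 1): 0 + 1 = 1
  Event 6 (sale 24): sell min(24,1)=1. stock: 1 - 1 = 0. total_sold = 27
  Event 7 (sale 11): sell min(11,0)=0. stock: 0 - 0 = 0. total_sold = 27
  Event 8 (sale 18): sell min(18,0)=0. stock: 0 - 0 = 0. total_sold = 27
  Event 9 (adjust +4): 0 + 4 = 4
  Event 10 (restock 21): 4 + 21 = 25
  Event 11 (sale 19): sell min(19,25)=19. stock: 25 - 19 = 6. total_sold = 46
  Event 12 (sale 25): sell min(25,6)=6. stock: 6 - 6 = 0. total_sold = 52
  Event 13 (restock 39): 0 + 39 = 39
  Event 14 (adjust -4): 39 + -4 = 35
  Event 15 (return 8): 35 + 8 = 43
Final: stock = 43, total_sold = 52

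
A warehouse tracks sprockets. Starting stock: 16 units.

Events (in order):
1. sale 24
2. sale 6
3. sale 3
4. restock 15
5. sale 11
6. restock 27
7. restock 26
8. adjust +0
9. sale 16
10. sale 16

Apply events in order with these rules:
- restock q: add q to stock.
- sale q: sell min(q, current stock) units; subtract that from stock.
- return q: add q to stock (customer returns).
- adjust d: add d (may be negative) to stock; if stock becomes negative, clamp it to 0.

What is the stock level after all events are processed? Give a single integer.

Processing events:
Start: stock = 16
  Event 1 (sale 24): sell min(24,16)=16. stock: 16 - 16 = 0. total_sold = 16
  Event 2 (sale 6): sell min(6,0)=0. stock: 0 - 0 = 0. total_sold = 16
  Event 3 (sale 3): sell min(3,0)=0. stock: 0 - 0 = 0. total_sold = 16
  Event 4 (restock 15): 0 + 15 = 15
  Event 5 (sale 11): sell min(11,15)=11. stock: 15 - 11 = 4. total_sold = 27
  Event 6 (restock 27): 4 + 27 = 31
  Event 7 (restock 26): 31 + 26 = 57
  Event 8 (adjust +0): 57 + 0 = 57
  Event 9 (sale 16): sell min(16,57)=16. stock: 57 - 16 = 41. total_sold = 43
  Event 10 (sale 16): sell min(16,41)=16. stock: 41 - 16 = 25. total_sold = 59
Final: stock = 25, total_sold = 59

Answer: 25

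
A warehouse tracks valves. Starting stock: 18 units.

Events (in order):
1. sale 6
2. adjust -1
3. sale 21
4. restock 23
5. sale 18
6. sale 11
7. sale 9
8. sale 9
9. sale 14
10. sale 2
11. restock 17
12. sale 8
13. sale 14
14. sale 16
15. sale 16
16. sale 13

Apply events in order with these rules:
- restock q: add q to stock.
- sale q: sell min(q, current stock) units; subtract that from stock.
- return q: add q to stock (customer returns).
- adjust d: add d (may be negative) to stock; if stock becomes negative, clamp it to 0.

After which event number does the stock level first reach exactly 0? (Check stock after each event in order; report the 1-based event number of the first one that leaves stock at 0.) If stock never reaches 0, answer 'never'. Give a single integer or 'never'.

Answer: 3

Derivation:
Processing events:
Start: stock = 18
  Event 1 (sale 6): sell min(6,18)=6. stock: 18 - 6 = 12. total_sold = 6
  Event 2 (adjust -1): 12 + -1 = 11
  Event 3 (sale 21): sell min(21,11)=11. stock: 11 - 11 = 0. total_sold = 17
  Event 4 (restock 23): 0 + 23 = 23
  Event 5 (sale 18): sell min(18,23)=18. stock: 23 - 18 = 5. total_sold = 35
  Event 6 (sale 11): sell min(11,5)=5. stock: 5 - 5 = 0. total_sold = 40
  Event 7 (sale 9): sell min(9,0)=0. stock: 0 - 0 = 0. total_sold = 40
  Event 8 (sale 9): sell min(9,0)=0. stock: 0 - 0 = 0. total_sold = 40
  Event 9 (sale 14): sell min(14,0)=0. stock: 0 - 0 = 0. total_sold = 40
  Event 10 (sale 2): sell min(2,0)=0. stock: 0 - 0 = 0. total_sold = 40
  Event 11 (restock 17): 0 + 17 = 17
  Event 12 (sale 8): sell min(8,17)=8. stock: 17 - 8 = 9. total_sold = 48
  Event 13 (sale 14): sell min(14,9)=9. stock: 9 - 9 = 0. total_sold = 57
  Event 14 (sale 16): sell min(16,0)=0. stock: 0 - 0 = 0. total_sold = 57
  Event 15 (sale 16): sell min(16,0)=0. stock: 0 - 0 = 0. total_sold = 57
  Event 16 (sale 13): sell min(13,0)=0. stock: 0 - 0 = 0. total_sold = 57
Final: stock = 0, total_sold = 57

First zero at event 3.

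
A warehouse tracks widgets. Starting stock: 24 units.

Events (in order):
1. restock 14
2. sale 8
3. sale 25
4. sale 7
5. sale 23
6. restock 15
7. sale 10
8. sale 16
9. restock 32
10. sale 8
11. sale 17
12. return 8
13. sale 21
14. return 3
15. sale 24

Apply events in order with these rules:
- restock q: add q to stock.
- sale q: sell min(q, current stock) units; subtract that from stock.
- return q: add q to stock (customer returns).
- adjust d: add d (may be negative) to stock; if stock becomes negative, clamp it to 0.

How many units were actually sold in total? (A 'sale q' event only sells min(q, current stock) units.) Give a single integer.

Answer: 96

Derivation:
Processing events:
Start: stock = 24
  Event 1 (restock 14): 24 + 14 = 38
  Event 2 (sale 8): sell min(8,38)=8. stock: 38 - 8 = 30. total_sold = 8
  Event 3 (sale 25): sell min(25,30)=25. stock: 30 - 25 = 5. total_sold = 33
  Event 4 (sale 7): sell min(7,5)=5. stock: 5 - 5 = 0. total_sold = 38
  Event 5 (sale 23): sell min(23,0)=0. stock: 0 - 0 = 0. total_sold = 38
  Event 6 (restock 15): 0 + 15 = 15
  Event 7 (sale 10): sell min(10,15)=10. stock: 15 - 10 = 5. total_sold = 48
  Event 8 (sale 16): sell min(16,5)=5. stock: 5 - 5 = 0. total_sold = 53
  Event 9 (restock 32): 0 + 32 = 32
  Event 10 (sale 8): sell min(8,32)=8. stock: 32 - 8 = 24. total_sold = 61
  Event 11 (sale 17): sell min(17,24)=17. stock: 24 - 17 = 7. total_sold = 78
  Event 12 (return 8): 7 + 8 = 15
  Event 13 (sale 21): sell min(21,15)=15. stock: 15 - 15 = 0. total_sold = 93
  Event 14 (return 3): 0 + 3 = 3
  Event 15 (sale 24): sell min(24,3)=3. stock: 3 - 3 = 0. total_sold = 96
Final: stock = 0, total_sold = 96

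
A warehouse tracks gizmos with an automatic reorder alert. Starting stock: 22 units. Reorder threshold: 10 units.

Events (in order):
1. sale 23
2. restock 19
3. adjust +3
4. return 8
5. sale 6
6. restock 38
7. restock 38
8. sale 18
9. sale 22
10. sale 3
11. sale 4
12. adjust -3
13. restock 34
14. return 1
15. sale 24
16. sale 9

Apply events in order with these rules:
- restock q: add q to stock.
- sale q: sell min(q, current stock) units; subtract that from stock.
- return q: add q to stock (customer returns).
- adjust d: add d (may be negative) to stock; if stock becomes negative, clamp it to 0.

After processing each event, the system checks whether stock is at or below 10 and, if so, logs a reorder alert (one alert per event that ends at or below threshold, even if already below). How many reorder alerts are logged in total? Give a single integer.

Answer: 1

Derivation:
Processing events:
Start: stock = 22
  Event 1 (sale 23): sell min(23,22)=22. stock: 22 - 22 = 0. total_sold = 22
  Event 2 (restock 19): 0 + 19 = 19
  Event 3 (adjust +3): 19 + 3 = 22
  Event 4 (return 8): 22 + 8 = 30
  Event 5 (sale 6): sell min(6,30)=6. stock: 30 - 6 = 24. total_sold = 28
  Event 6 (restock 38): 24 + 38 = 62
  Event 7 (restock 38): 62 + 38 = 100
  Event 8 (sale 18): sell min(18,100)=18. stock: 100 - 18 = 82. total_sold = 46
  Event 9 (sale 22): sell min(22,82)=22. stock: 82 - 22 = 60. total_sold = 68
  Event 10 (sale 3): sell min(3,60)=3. stock: 60 - 3 = 57. total_sold = 71
  Event 11 (sale 4): sell min(4,57)=4. stock: 57 - 4 = 53. total_sold = 75
  Event 12 (adjust -3): 53 + -3 = 50
  Event 13 (restock 34): 50 + 34 = 84
  Event 14 (return 1): 84 + 1 = 85
  Event 15 (sale 24): sell min(24,85)=24. stock: 85 - 24 = 61. total_sold = 99
  Event 16 (sale 9): sell min(9,61)=9. stock: 61 - 9 = 52. total_sold = 108
Final: stock = 52, total_sold = 108

Checking against threshold 10:
  After event 1: stock=0 <= 10 -> ALERT
  After event 2: stock=19 > 10
  After event 3: stock=22 > 10
  After event 4: stock=30 > 10
  After event 5: stock=24 > 10
  After event 6: stock=62 > 10
  After event 7: stock=100 > 10
  After event 8: stock=82 > 10
  After event 9: stock=60 > 10
  After event 10: stock=57 > 10
  After event 11: stock=53 > 10
  After event 12: stock=50 > 10
  After event 13: stock=84 > 10
  After event 14: stock=85 > 10
  After event 15: stock=61 > 10
  After event 16: stock=52 > 10
Alert events: [1]. Count = 1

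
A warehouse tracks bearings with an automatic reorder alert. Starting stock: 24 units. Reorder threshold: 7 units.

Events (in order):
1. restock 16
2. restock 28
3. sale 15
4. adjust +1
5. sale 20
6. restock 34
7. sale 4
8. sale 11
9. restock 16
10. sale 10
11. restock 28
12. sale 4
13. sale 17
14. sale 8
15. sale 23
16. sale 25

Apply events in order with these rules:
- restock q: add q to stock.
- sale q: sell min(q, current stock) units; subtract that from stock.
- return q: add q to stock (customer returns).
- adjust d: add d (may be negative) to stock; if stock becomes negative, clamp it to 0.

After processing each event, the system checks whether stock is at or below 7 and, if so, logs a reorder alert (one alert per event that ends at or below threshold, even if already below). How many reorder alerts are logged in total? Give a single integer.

Answer: 0

Derivation:
Processing events:
Start: stock = 24
  Event 1 (restock 16): 24 + 16 = 40
  Event 2 (restock 28): 40 + 28 = 68
  Event 3 (sale 15): sell min(15,68)=15. stock: 68 - 15 = 53. total_sold = 15
  Event 4 (adjust +1): 53 + 1 = 54
  Event 5 (sale 20): sell min(20,54)=20. stock: 54 - 20 = 34. total_sold = 35
  Event 6 (restock 34): 34 + 34 = 68
  Event 7 (sale 4): sell min(4,68)=4. stock: 68 - 4 = 64. total_sold = 39
  Event 8 (sale 11): sell min(11,64)=11. stock: 64 - 11 = 53. total_sold = 50
  Event 9 (restock 16): 53 + 16 = 69
  Event 10 (sale 10): sell min(10,69)=10. stock: 69 - 10 = 59. total_sold = 60
  Event 11 (restock 28): 59 + 28 = 87
  Event 12 (sale 4): sell min(4,87)=4. stock: 87 - 4 = 83. total_sold = 64
  Event 13 (sale 17): sell min(17,83)=17. stock: 83 - 17 = 66. total_sold = 81
  Event 14 (sale 8): sell min(8,66)=8. stock: 66 - 8 = 58. total_sold = 89
  Event 15 (sale 23): sell min(23,58)=23. stock: 58 - 23 = 35. total_sold = 112
  Event 16 (sale 25): sell min(25,35)=25. stock: 35 - 25 = 10. total_sold = 137
Final: stock = 10, total_sold = 137

Checking against threshold 7:
  After event 1: stock=40 > 7
  After event 2: stock=68 > 7
  After event 3: stock=53 > 7
  After event 4: stock=54 > 7
  After event 5: stock=34 > 7
  After event 6: stock=68 > 7
  After event 7: stock=64 > 7
  After event 8: stock=53 > 7
  After event 9: stock=69 > 7
  After event 10: stock=59 > 7
  After event 11: stock=87 > 7
  After event 12: stock=83 > 7
  After event 13: stock=66 > 7
  After event 14: stock=58 > 7
  After event 15: stock=35 > 7
  After event 16: stock=10 > 7
Alert events: []. Count = 0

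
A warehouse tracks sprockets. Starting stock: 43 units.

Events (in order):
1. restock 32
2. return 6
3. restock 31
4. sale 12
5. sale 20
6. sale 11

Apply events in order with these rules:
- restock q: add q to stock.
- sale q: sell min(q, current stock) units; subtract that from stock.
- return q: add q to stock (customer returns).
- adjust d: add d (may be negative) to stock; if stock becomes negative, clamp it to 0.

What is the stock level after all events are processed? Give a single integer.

Answer: 69

Derivation:
Processing events:
Start: stock = 43
  Event 1 (restock 32): 43 + 32 = 75
  Event 2 (return 6): 75 + 6 = 81
  Event 3 (restock 31): 81 + 31 = 112
  Event 4 (sale 12): sell min(12,112)=12. stock: 112 - 12 = 100. total_sold = 12
  Event 5 (sale 20): sell min(20,100)=20. stock: 100 - 20 = 80. total_sold = 32
  Event 6 (sale 11): sell min(11,80)=11. stock: 80 - 11 = 69. total_sold = 43
Final: stock = 69, total_sold = 43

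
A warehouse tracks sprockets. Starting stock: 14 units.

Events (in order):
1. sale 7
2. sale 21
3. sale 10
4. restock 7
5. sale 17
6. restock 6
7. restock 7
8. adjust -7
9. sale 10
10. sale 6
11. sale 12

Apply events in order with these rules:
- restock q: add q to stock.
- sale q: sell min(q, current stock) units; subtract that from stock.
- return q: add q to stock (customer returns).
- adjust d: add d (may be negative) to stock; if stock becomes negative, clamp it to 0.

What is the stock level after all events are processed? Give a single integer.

Answer: 0

Derivation:
Processing events:
Start: stock = 14
  Event 1 (sale 7): sell min(7,14)=7. stock: 14 - 7 = 7. total_sold = 7
  Event 2 (sale 21): sell min(21,7)=7. stock: 7 - 7 = 0. total_sold = 14
  Event 3 (sale 10): sell min(10,0)=0. stock: 0 - 0 = 0. total_sold = 14
  Event 4 (restock 7): 0 + 7 = 7
  Event 5 (sale 17): sell min(17,7)=7. stock: 7 - 7 = 0. total_sold = 21
  Event 6 (restock 6): 0 + 6 = 6
  Event 7 (restock 7): 6 + 7 = 13
  Event 8 (adjust -7): 13 + -7 = 6
  Event 9 (sale 10): sell min(10,6)=6. stock: 6 - 6 = 0. total_sold = 27
  Event 10 (sale 6): sell min(6,0)=0. stock: 0 - 0 = 0. total_sold = 27
  Event 11 (sale 12): sell min(12,0)=0. stock: 0 - 0 = 0. total_sold = 27
Final: stock = 0, total_sold = 27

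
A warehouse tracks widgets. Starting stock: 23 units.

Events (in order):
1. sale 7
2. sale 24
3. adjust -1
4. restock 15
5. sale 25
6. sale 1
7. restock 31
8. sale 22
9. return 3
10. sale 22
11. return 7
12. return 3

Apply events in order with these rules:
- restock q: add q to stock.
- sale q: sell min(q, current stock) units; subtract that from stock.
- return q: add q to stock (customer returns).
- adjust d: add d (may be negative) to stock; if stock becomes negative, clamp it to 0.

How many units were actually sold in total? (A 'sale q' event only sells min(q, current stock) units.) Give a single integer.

Answer: 72

Derivation:
Processing events:
Start: stock = 23
  Event 1 (sale 7): sell min(7,23)=7. stock: 23 - 7 = 16. total_sold = 7
  Event 2 (sale 24): sell min(24,16)=16. stock: 16 - 16 = 0. total_sold = 23
  Event 3 (adjust -1): 0 + -1 = 0 (clamped to 0)
  Event 4 (restock 15): 0 + 15 = 15
  Event 5 (sale 25): sell min(25,15)=15. stock: 15 - 15 = 0. total_sold = 38
  Event 6 (sale 1): sell min(1,0)=0. stock: 0 - 0 = 0. total_sold = 38
  Event 7 (restock 31): 0 + 31 = 31
  Event 8 (sale 22): sell min(22,31)=22. stock: 31 - 22 = 9. total_sold = 60
  Event 9 (return 3): 9 + 3 = 12
  Event 10 (sale 22): sell min(22,12)=12. stock: 12 - 12 = 0. total_sold = 72
  Event 11 (return 7): 0 + 7 = 7
  Event 12 (return 3): 7 + 3 = 10
Final: stock = 10, total_sold = 72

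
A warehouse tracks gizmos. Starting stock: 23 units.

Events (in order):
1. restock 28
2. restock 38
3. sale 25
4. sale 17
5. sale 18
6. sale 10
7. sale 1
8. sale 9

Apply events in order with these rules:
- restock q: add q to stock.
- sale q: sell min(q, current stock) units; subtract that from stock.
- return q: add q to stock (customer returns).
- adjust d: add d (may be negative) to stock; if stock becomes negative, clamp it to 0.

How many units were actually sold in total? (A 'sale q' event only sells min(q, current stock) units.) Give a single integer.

Processing events:
Start: stock = 23
  Event 1 (restock 28): 23 + 28 = 51
  Event 2 (restock 38): 51 + 38 = 89
  Event 3 (sale 25): sell min(25,89)=25. stock: 89 - 25 = 64. total_sold = 25
  Event 4 (sale 17): sell min(17,64)=17. stock: 64 - 17 = 47. total_sold = 42
  Event 5 (sale 18): sell min(18,47)=18. stock: 47 - 18 = 29. total_sold = 60
  Event 6 (sale 10): sell min(10,29)=10. stock: 29 - 10 = 19. total_sold = 70
  Event 7 (sale 1): sell min(1,19)=1. stock: 19 - 1 = 18. total_sold = 71
  Event 8 (sale 9): sell min(9,18)=9. stock: 18 - 9 = 9. total_sold = 80
Final: stock = 9, total_sold = 80

Answer: 80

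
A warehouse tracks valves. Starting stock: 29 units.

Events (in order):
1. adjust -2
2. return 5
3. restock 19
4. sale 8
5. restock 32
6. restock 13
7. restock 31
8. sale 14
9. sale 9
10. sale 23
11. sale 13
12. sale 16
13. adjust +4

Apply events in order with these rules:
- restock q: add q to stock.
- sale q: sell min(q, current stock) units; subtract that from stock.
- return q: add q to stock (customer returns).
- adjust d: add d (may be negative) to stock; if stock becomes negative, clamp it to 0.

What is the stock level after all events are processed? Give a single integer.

Answer: 48

Derivation:
Processing events:
Start: stock = 29
  Event 1 (adjust -2): 29 + -2 = 27
  Event 2 (return 5): 27 + 5 = 32
  Event 3 (restock 19): 32 + 19 = 51
  Event 4 (sale 8): sell min(8,51)=8. stock: 51 - 8 = 43. total_sold = 8
  Event 5 (restock 32): 43 + 32 = 75
  Event 6 (restock 13): 75 + 13 = 88
  Event 7 (restock 31): 88 + 31 = 119
  Event 8 (sale 14): sell min(14,119)=14. stock: 119 - 14 = 105. total_sold = 22
  Event 9 (sale 9): sell min(9,105)=9. stock: 105 - 9 = 96. total_sold = 31
  Event 10 (sale 23): sell min(23,96)=23. stock: 96 - 23 = 73. total_sold = 54
  Event 11 (sale 13): sell min(13,73)=13. stock: 73 - 13 = 60. total_sold = 67
  Event 12 (sale 16): sell min(16,60)=16. stock: 60 - 16 = 44. total_sold = 83
  Event 13 (adjust +4): 44 + 4 = 48
Final: stock = 48, total_sold = 83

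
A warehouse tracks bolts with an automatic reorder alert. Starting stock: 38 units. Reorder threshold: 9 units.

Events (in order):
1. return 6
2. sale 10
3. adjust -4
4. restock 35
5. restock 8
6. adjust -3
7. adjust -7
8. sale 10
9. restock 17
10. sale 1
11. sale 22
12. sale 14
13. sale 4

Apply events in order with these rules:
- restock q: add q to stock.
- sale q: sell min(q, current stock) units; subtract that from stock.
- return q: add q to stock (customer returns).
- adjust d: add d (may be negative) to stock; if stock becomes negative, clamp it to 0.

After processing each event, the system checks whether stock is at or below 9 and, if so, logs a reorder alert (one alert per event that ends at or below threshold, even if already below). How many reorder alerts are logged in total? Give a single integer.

Processing events:
Start: stock = 38
  Event 1 (return 6): 38 + 6 = 44
  Event 2 (sale 10): sell min(10,44)=10. stock: 44 - 10 = 34. total_sold = 10
  Event 3 (adjust -4): 34 + -4 = 30
  Event 4 (restock 35): 30 + 35 = 65
  Event 5 (restock 8): 65 + 8 = 73
  Event 6 (adjust -3): 73 + -3 = 70
  Event 7 (adjust -7): 70 + -7 = 63
  Event 8 (sale 10): sell min(10,63)=10. stock: 63 - 10 = 53. total_sold = 20
  Event 9 (restock 17): 53 + 17 = 70
  Event 10 (sale 1): sell min(1,70)=1. stock: 70 - 1 = 69. total_sold = 21
  Event 11 (sale 22): sell min(22,69)=22. stock: 69 - 22 = 47. total_sold = 43
  Event 12 (sale 14): sell min(14,47)=14. stock: 47 - 14 = 33. total_sold = 57
  Event 13 (sale 4): sell min(4,33)=4. stock: 33 - 4 = 29. total_sold = 61
Final: stock = 29, total_sold = 61

Checking against threshold 9:
  After event 1: stock=44 > 9
  After event 2: stock=34 > 9
  After event 3: stock=30 > 9
  After event 4: stock=65 > 9
  After event 5: stock=73 > 9
  After event 6: stock=70 > 9
  After event 7: stock=63 > 9
  After event 8: stock=53 > 9
  After event 9: stock=70 > 9
  After event 10: stock=69 > 9
  After event 11: stock=47 > 9
  After event 12: stock=33 > 9
  After event 13: stock=29 > 9
Alert events: []. Count = 0

Answer: 0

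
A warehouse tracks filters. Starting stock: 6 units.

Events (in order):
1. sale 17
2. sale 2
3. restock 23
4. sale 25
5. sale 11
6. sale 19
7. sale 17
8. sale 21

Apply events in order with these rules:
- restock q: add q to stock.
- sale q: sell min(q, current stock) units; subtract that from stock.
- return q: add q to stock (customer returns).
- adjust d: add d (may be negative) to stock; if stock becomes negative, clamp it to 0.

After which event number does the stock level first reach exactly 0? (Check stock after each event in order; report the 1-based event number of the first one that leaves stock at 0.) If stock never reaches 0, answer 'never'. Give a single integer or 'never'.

Processing events:
Start: stock = 6
  Event 1 (sale 17): sell min(17,6)=6. stock: 6 - 6 = 0. total_sold = 6
  Event 2 (sale 2): sell min(2,0)=0. stock: 0 - 0 = 0. total_sold = 6
  Event 3 (restock 23): 0 + 23 = 23
  Event 4 (sale 25): sell min(25,23)=23. stock: 23 - 23 = 0. total_sold = 29
  Event 5 (sale 11): sell min(11,0)=0. stock: 0 - 0 = 0. total_sold = 29
  Event 6 (sale 19): sell min(19,0)=0. stock: 0 - 0 = 0. total_sold = 29
  Event 7 (sale 17): sell min(17,0)=0. stock: 0 - 0 = 0. total_sold = 29
  Event 8 (sale 21): sell min(21,0)=0. stock: 0 - 0 = 0. total_sold = 29
Final: stock = 0, total_sold = 29

First zero at event 1.

Answer: 1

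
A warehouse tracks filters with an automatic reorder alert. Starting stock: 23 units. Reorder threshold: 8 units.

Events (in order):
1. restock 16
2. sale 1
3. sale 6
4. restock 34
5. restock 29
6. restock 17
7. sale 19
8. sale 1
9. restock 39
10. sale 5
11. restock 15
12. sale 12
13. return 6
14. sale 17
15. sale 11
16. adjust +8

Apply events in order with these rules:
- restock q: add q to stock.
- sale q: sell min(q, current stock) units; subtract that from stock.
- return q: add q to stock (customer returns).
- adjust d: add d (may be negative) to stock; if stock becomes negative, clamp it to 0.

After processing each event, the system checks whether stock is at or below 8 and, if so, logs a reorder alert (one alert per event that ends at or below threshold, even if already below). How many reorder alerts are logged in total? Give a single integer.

Processing events:
Start: stock = 23
  Event 1 (restock 16): 23 + 16 = 39
  Event 2 (sale 1): sell min(1,39)=1. stock: 39 - 1 = 38. total_sold = 1
  Event 3 (sale 6): sell min(6,38)=6. stock: 38 - 6 = 32. total_sold = 7
  Event 4 (restock 34): 32 + 34 = 66
  Event 5 (restock 29): 66 + 29 = 95
  Event 6 (restock 17): 95 + 17 = 112
  Event 7 (sale 19): sell min(19,112)=19. stock: 112 - 19 = 93. total_sold = 26
  Event 8 (sale 1): sell min(1,93)=1. stock: 93 - 1 = 92. total_sold = 27
  Event 9 (restock 39): 92 + 39 = 131
  Event 10 (sale 5): sell min(5,131)=5. stock: 131 - 5 = 126. total_sold = 32
  Event 11 (restock 15): 126 + 15 = 141
  Event 12 (sale 12): sell min(12,141)=12. stock: 141 - 12 = 129. total_sold = 44
  Event 13 (return 6): 129 + 6 = 135
  Event 14 (sale 17): sell min(17,135)=17. stock: 135 - 17 = 118. total_sold = 61
  Event 15 (sale 11): sell min(11,118)=11. stock: 118 - 11 = 107. total_sold = 72
  Event 16 (adjust +8): 107 + 8 = 115
Final: stock = 115, total_sold = 72

Checking against threshold 8:
  After event 1: stock=39 > 8
  After event 2: stock=38 > 8
  After event 3: stock=32 > 8
  After event 4: stock=66 > 8
  After event 5: stock=95 > 8
  After event 6: stock=112 > 8
  After event 7: stock=93 > 8
  After event 8: stock=92 > 8
  After event 9: stock=131 > 8
  After event 10: stock=126 > 8
  After event 11: stock=141 > 8
  After event 12: stock=129 > 8
  After event 13: stock=135 > 8
  After event 14: stock=118 > 8
  After event 15: stock=107 > 8
  After event 16: stock=115 > 8
Alert events: []. Count = 0

Answer: 0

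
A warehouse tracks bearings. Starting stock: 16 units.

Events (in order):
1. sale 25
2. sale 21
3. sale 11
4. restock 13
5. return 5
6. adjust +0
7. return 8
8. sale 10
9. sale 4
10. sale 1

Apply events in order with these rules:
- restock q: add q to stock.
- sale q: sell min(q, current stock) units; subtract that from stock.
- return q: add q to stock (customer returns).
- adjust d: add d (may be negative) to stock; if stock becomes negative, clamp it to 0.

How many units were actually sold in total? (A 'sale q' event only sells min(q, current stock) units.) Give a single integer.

Processing events:
Start: stock = 16
  Event 1 (sale 25): sell min(25,16)=16. stock: 16 - 16 = 0. total_sold = 16
  Event 2 (sale 21): sell min(21,0)=0. stock: 0 - 0 = 0. total_sold = 16
  Event 3 (sale 11): sell min(11,0)=0. stock: 0 - 0 = 0. total_sold = 16
  Event 4 (restock 13): 0 + 13 = 13
  Event 5 (return 5): 13 + 5 = 18
  Event 6 (adjust +0): 18 + 0 = 18
  Event 7 (return 8): 18 + 8 = 26
  Event 8 (sale 10): sell min(10,26)=10. stock: 26 - 10 = 16. total_sold = 26
  Event 9 (sale 4): sell min(4,16)=4. stock: 16 - 4 = 12. total_sold = 30
  Event 10 (sale 1): sell min(1,12)=1. stock: 12 - 1 = 11. total_sold = 31
Final: stock = 11, total_sold = 31

Answer: 31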